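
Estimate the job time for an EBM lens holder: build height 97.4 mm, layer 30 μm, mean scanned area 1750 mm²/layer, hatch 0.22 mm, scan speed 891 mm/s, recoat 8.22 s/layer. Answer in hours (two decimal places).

Layers = ⌈97.4/0.03⌉ = 3247.
Per-layer scan distance = 1750 / 0.22, so 7954.5 mm.
Scan time per layer = 7954.5 / 891, so 8.9276 s.
Layer cycle = 8.9276 + 8.22, so 17.1476 s.
3247 layers × 17.1476 s/layer = 55678.2572 s, i.e. 15.47 hours.

15.47 hours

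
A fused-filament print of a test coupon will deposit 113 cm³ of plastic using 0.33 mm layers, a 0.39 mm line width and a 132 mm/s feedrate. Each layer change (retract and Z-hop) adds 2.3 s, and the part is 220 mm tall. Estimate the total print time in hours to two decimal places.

2.27 hours

Bead cross-section = 0.33 × 0.39, so 0.1287 mm².
Toolpath length = 113 cm³ / 0.1287 mm² = 113000 / 0.1287 = 878010.9 mm.
Time extruding = 878010.9 / 132 = 6651.6 s.
Layer count = ceil(220 / 0.33) = 667.
Non-print overhead = 667 × 2.3, so 1534.1 s.
Total = 6651.6 + 1534.1 = 8185.7 s = 2.27 hours.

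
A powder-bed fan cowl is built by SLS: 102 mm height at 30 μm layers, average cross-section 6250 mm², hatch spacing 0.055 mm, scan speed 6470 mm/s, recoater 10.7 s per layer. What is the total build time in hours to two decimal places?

Layers = ⌈102/0.03⌉ = 3400.
Per-layer scan distance = 6250 / 0.055, so 113636.4 mm.
Laser time per layer = 113636.4 / 6470, so 17.5636 s.
Time per layer = 17.5636 + 10.7, so 28.2636 s.
Total: 3400 × 28.2636 s = 96096.24 s → 26.69 hours.

26.69 hours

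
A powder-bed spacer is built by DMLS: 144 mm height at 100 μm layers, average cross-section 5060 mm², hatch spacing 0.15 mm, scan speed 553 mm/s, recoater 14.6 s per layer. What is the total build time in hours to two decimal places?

Layer count = ceil(144 / 0.1) = 1440.
Per-layer scan distance = 5060 / 0.15, so 33733.3 mm.
Per-layer scan time: 33733.3 / 553 → 61.0005 s.
Time per layer: 61.0005 + 14.6 → 75.6005 s.
1440 layers × 75.6005 s/layer = 108864.72 s, i.e. 30.24 hours.

30.24 hours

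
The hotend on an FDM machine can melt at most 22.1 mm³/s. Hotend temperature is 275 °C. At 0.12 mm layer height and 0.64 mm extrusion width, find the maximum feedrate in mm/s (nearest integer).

A: 0.12 × 0.64 → 0.0768 mm².
Max speed = 22.1 / 0.0768 = 287.76 ≈ 288 mm/s.

288 mm/s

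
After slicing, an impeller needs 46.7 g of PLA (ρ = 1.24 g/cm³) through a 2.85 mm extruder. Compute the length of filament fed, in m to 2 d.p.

5.90 m

Volume = 46.7 g / 1.24 g·cm⁻³ = 37.6613 cm³ = 37661.3 mm³.
Cross-section of 2.85 mm filament: π·(2.85/2)² = 6.3794 mm².
L = V/A = 37661.3/6.3794 = 5903.58 mm → 5.90 m.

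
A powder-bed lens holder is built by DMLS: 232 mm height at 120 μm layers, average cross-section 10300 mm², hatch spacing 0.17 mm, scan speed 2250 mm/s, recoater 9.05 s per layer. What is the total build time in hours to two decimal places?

Layers = ⌈232/0.12⌉ = 1934.
Scan path per layer = 10300 / 0.17, so 60588.2 mm.
Per-layer scan time: 60588.2 / 2250 → 26.9281 s.
Layer cycle = 26.9281 + 9.05, so 35.9781 s.
Build time = 1934 × 35.9781 = 69581.6454 s = 19.33 hours.

19.33 hours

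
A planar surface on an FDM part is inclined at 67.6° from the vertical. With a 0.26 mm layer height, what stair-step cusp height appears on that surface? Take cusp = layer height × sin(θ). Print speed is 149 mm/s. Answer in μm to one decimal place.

sin(67.6°) = 0.9245, so cusp = 0.26 × 0.9245 = 0.24037 mm → 240.4 μm.

240.4 μm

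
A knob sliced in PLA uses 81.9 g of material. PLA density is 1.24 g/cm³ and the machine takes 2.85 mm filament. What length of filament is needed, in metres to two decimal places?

Extruded volume: 81.9/1.24 = 66.0484 cm³ (66048.4 mm³).
Cross-section of 2.85 mm filament: π·(2.85/2)² = 6.3794 mm².
L = V/A = 66048.4/6.3794 = 10353.39 mm → 10.35 m.

10.35 m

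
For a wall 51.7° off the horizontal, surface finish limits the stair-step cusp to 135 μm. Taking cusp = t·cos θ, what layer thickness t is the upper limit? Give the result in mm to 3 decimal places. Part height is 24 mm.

cos(51.7°) = 0.6198; t_max = 0.135/0.6198 = 0.218 mm.

0.218 mm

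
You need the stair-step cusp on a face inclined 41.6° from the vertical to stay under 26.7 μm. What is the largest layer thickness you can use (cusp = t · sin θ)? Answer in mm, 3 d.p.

0.040 mm

t = h_c / sin θ = 0.0267 / 0.6639 = 0.040 mm.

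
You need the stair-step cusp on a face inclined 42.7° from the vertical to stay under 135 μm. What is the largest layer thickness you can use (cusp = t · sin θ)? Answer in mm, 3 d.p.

0.199 mm

Layer height = cusp / sin(42.7°) = 0.135 / 0.6782 = 0.199 mm.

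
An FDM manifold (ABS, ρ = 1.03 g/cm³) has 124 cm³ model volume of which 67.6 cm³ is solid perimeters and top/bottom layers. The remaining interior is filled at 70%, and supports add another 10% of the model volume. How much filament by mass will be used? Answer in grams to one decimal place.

123.1 g

Interior volume: 124 − 67.6 → 56.4 cm³.
Infill volume = 0.70 × 56.4 = 39.48 cm³.
Support = 0.10 × 124, so 12.4 cm³.
Deposited volume = 67.6 + 39.48 + 12.4, so 119.48 cm³.
Mass = 119.48 × 1.03, so 123.0644 g.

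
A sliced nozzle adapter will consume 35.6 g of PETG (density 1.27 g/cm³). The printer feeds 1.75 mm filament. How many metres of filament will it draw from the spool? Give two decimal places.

11.65 m

Volume = 35.6 g / 1.27 g·cm⁻³ = 28.0315 cm³ = 28031.5 mm³.
A = π r² = π × 0.875² = 2.4053 mm².
Length = 28031.5 / 2.4053 = 11654.06 mm = 11.65 m.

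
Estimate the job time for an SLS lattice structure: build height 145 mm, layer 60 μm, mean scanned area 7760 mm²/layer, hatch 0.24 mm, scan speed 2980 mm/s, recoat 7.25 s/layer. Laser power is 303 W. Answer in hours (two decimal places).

Layer count = ceil(145 / 0.06) = 2417.
Scan path per layer: 7760 / 0.24 → 32333.3 mm.
Laser time per layer: 32333.3 / 2980 → 10.8501 s.
Layer cycle = 10.8501 + 7.25 = 18.1001 s.
2417 layers × 18.1001 s/layer = 43747.9417 s, i.e. 12.15 hours.

12.15 hours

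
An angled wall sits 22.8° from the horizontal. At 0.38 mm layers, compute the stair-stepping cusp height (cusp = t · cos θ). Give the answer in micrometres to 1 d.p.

h_c = t·cos θ = 0.38 × 0.9219 = 0.350322 mm (350.3 μm).

350.3 μm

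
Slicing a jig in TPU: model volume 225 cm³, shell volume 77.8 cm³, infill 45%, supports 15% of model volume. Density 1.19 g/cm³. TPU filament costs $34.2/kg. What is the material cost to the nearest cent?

Interior volume: 225 − 77.8 → 147.2 cm³.
Infill volume = 0.45 × 147.2 = 66.24 cm³.
Support = 0.15 × 225, so 33.75 cm³.
Total extruded = 77.8 + 66.24 + 33.75 = 177.79 cm³.
Mass = 177.79 × 1.19 = 211.5701 g.
At $34.2/kg: 211.5701/1000 × 34.2 = $7.24.

$7.24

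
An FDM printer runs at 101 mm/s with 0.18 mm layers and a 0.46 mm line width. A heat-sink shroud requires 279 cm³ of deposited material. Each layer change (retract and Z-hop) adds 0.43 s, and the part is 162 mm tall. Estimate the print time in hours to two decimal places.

Bead cross-section: 0.18 × 0.46 → 0.0828 mm².
Total extruded path = 279000/0.0828 = 3369565.2 mm.
Print-move time = 3369565.2 / 101, so 33362 s.
Number of layers: 162 / 0.18 → 900 (rounded up).
Z-hop total = 900 × 0.43 = 387 s.
Altogether 33362 + 387 = 33749 s, i.e. 9.37 hours.

9.37 hours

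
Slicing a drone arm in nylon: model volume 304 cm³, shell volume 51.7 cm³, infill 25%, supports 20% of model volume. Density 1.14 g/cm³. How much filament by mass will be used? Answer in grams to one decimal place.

Volume inside the shell: 304 − 51.7 → 252.3 cm³.
Infill volume = 0.25 × 252.3, so 63.075 cm³.
Support = 0.20 × 304 = 60.8 cm³.
Total printed volume: 51.7 + 63.075 + 60.8 → 175.575 cm³.
Mass = 175.575 × 1.14 = 200.1555 g.

200.2 g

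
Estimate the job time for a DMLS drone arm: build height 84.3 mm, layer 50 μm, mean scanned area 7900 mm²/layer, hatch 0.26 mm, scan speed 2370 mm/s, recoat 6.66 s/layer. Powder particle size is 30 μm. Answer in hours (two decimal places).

9.12 hours

Number of layers: 84.3 / 0.05 → 1686 (rounded up).
Hatch length per layer = 7900 / 0.26, so 30384.6 mm.
Laser time per layer = 30384.6 / 2370, so 12.8205 s.
Layer cycle: 12.8205 + 6.66 → 19.4805 s.
Total: 1686 × 19.4805 s = 32844.123 s → 9.12 hours.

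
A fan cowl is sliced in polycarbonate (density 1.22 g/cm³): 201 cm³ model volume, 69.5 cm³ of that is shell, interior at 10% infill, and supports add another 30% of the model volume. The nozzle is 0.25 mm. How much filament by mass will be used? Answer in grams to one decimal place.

174.4 g

Interior volume = 201 − 69.5, so 131.5 cm³.
Infill volume: 0.10 × 131.5 → 13.15 cm³.
Support = 0.30 × 201 = 60.3 cm³.
Deposited volume = 69.5 + 13.15 + 60.3, so 142.95 cm³.
Mass = 142.95 × 1.22 = 174.399 g.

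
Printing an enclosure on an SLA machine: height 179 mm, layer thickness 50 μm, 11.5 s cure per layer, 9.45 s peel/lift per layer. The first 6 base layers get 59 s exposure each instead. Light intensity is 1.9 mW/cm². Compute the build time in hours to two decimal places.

Number of layers: 179 / 0.05 → 3580 (rounded up).
Burn-in layers = 6 × (59 + 9.45) = 410.7 s.
Remaining layers = 3574 × (11.5 + 9.45) = 74875.3 s.
Total = 410.7 + 74875.3 = 75286 s = 20.91 hours.

20.91 hours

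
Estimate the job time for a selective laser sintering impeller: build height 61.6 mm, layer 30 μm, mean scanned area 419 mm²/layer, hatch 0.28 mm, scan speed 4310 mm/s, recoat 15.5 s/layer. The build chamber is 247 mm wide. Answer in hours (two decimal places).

Number of layers: 61.6 / 0.03 → 2054 (rounded up).
Scan path per layer = 419 / 0.28, so 1496.4 mm.
Laser time per layer = 1496.4 / 4310, so 0.3472 s.
Time per layer = 0.3472 + 15.5, so 15.8472 s.
Build time = 2054 × 15.8472 = 32550.1488 s = 9.04 hours.

9.04 hours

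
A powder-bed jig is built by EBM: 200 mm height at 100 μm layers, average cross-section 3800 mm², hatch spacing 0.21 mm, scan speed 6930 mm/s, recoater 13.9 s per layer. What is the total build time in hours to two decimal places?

9.17 hours

Number of layers: 200 / 0.1 → 2000 (rounded up).
Hatch length per layer = 3800 / 0.21, so 18095.2 mm.
Per-layer scan time = 18095.2 / 6930, so 2.6111 s.
Time per layer = 2.6111 + 13.9 = 16.5111 s.
2000 layers × 16.5111 s/layer = 33022.2 s, i.e. 9.17 hours.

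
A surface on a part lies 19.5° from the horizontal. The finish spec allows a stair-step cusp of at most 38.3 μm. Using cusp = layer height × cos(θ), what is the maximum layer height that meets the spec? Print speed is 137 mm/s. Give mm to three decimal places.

0.041 mm

cos(19.5°) = 0.9426; t_max = 0.0383/0.9426 = 0.041 mm.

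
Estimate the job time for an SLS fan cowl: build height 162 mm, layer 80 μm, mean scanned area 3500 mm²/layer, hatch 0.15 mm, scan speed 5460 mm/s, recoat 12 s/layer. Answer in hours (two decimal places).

Layer count = ceil(162 / 0.08) = 2025.
Scan path per layer = 3500 / 0.15 = 23333.3 mm.
Scan time per layer: 23333.3 / 5460 → 4.2735 s.
Per-layer time: 4.2735 + 12 → 16.2735 s.
2025 layers × 16.2735 s/layer = 32953.8375 s, i.e. 9.15 hours.

9.15 hours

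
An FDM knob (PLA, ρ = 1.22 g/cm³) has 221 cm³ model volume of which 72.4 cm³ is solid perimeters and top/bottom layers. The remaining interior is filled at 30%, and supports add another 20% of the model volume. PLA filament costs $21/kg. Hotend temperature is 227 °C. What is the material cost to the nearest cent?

$4.13

Infill region = 221 − 72.4 = 148.6 cm³.
Infill deposited = 0.30 × 148.6 = 44.58 cm³.
Support: 0.20 × 221 → 44.2 cm³.
Total printed volume = 72.4 + 44.58 + 44.2, so 161.18 cm³.
Mass = 161.18 × 1.22 = 196.6396 g.
At $21/kg: 196.6396/1000 × 21 = $4.13.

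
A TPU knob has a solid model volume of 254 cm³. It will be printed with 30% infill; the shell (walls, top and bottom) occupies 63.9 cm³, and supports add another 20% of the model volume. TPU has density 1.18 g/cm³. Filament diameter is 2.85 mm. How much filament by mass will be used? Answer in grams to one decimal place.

Infill region = 254 − 63.9, so 190.1 cm³.
Deposited infill: 0.30 × 190.1 → 57.03 cm³.
Support: 0.20 × 254 → 50.8 cm³.
Total printed volume = 63.9 + 57.03 + 50.8 = 171.73 cm³.
Mass = 171.73 × 1.18 = 202.6414 g.

202.6 g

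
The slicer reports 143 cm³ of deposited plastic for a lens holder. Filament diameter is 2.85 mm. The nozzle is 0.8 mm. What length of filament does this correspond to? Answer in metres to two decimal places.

Filament cross-section = π × (2.85/2)² = 6.3794 mm².
Length = 143 cm³ / 6.3794 mm² = 143000 / 6.3794 = 22415.9 mm = 22.42 m.

22.42 m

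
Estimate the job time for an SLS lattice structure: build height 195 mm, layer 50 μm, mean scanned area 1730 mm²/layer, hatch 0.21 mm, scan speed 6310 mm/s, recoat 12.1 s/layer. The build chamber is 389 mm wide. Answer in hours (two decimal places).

Layers = ⌈195/0.05⌉ = 3900.
Per-layer scan distance: 1730 / 0.21 → 8238.1 mm.
Per-layer scan time: 8238.1 / 6310 → 1.3056 s.
Layer cycle = 1.3056 + 12.1 = 13.4056 s.
Build time = 3900 × 13.4056 = 52281.84 s = 14.52 hours.

14.52 hours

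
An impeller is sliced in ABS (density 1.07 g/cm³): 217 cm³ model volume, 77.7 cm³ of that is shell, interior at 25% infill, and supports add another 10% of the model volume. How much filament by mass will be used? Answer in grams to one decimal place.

Interior volume: 217 − 77.7 → 139.3 cm³.
Infill volume = 0.25 × 139.3 = 34.825 cm³.
Support: 0.10 × 217 → 21.7 cm³.
Total extruded = 77.7 + 34.825 + 21.7, so 134.225 cm³.
Mass = 134.225 × 1.07 = 143.62075 g.

143.6 g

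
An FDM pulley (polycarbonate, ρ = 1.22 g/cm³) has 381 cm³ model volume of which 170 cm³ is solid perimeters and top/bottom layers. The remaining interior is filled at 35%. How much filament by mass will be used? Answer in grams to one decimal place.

Infill region: 381 − 170 → 211 cm³.
Deposited infill = 0.35 × 211 = 73.85 cm³.
Deposited volume: 170 + 73.85 → 243.85 cm³.
Mass = 243.85 × 1.22 = 297.497 g.

297.5 g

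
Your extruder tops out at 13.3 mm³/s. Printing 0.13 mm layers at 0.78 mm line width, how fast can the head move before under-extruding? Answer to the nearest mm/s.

Bead cross-section = 0.13 × 0.78, so 0.1014 mm².
Max speed = 13.3 / 0.1014 = 131.16 ≈ 131 mm/s.

131 mm/s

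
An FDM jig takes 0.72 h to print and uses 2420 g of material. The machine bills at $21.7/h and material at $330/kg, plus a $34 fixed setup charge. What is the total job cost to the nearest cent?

Machine-time cost: 21.7 × 0.72 → $15.624.
Feedstock cost = 330 × 2420/1000, so $798.60.
Total = 15.624 + 798.60 + 34 = 848.224 ≈ $848.22.

$848.22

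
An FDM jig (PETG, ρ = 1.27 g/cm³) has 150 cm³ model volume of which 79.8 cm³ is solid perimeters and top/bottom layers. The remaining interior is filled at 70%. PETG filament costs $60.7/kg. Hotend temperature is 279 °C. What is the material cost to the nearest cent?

$9.94

Infill region = 150 − 79.8 = 70.2 cm³.
Deposited infill = 0.70 × 70.2 = 49.14 cm³.
Total extruded: 79.8 + 49.14 → 128.94 cm³.
Mass: 128.94 × 1.27 → 163.7538 g.
At $60.7/kg: 163.7538/1000 × 60.7 = $9.94.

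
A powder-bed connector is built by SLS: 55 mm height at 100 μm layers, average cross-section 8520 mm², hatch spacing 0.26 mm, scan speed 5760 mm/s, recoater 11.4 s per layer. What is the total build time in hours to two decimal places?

2.61 hours

Layer count = ceil(55 / 0.1) = 550.
Per-layer scan distance = 8520 / 0.26 = 32769.2 mm.
Scan time per layer: 32769.2 / 5760 → 5.6891 s.
Per-layer time = 5.6891 + 11.4, so 17.0891 s.
550 layers × 17.0891 s/layer = 9399.005 s, i.e. 2.61 hours.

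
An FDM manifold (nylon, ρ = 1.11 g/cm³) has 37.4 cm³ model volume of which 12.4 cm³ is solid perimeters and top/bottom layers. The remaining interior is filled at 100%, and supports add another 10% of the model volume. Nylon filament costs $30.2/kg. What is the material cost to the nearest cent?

$1.38

Interior volume = 37.4 − 12.4 = 25 cm³.
Deposited infill: 1.00 × 25 → 25 cm³.
Support = 0.10 × 37.4 = 3.74 cm³.
Total printed volume = 12.4 + 25 + 3.74 = 41.14 cm³.
Mass = 41.14 × 1.11 = 45.6654 g.
Cost = 45.6654 g / 1000 × $30.2/kg = $1.38.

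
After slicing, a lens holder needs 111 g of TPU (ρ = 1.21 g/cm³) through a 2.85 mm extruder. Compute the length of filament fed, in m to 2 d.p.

14.38 m

Extruded volume: 111/1.21 = 91.7355 cm³ (91735.5 mm³).
Filament cross-section = π × (2.85/2)² = 6.3794 mm².
L = V/A = 91735.5/6.3794 = 14379.96 mm → 14.38 m.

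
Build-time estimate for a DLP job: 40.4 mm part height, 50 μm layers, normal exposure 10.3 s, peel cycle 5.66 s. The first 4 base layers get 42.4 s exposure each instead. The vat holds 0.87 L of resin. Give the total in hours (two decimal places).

Number of layers: 40.4 / 0.05 → 808 (rounded up).
Base layers = 4 × (42.4 + 5.66), so 192.24 s.
Normal layers = 804 × (10.3 + 5.66), so 12831.84 s.
Sum: 192.24 + 12831.84 = 13024.08 s → 3.62 hours.

3.62 hours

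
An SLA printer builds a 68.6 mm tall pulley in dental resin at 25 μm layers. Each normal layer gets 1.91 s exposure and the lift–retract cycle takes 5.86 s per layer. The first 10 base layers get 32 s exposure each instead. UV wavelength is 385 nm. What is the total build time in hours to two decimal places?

Layer count = ceil(68.6 / 0.025) = 2744.
Burn-in layers = 10 × (32 + 5.86) = 378.6 s.
Normal layers = 2734 × (1.91 + 5.86) = 21243.18 s.
Total = 378.6 + 21243.18 = 21621.78 s = 6.01 hours.

6.01 hours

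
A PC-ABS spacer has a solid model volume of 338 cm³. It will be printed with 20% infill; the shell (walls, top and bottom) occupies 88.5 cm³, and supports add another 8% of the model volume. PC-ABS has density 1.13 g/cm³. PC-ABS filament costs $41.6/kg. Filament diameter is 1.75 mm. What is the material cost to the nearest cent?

Interior volume = 338 − 88.5 = 249.5 cm³.
Deposited infill = 0.20 × 249.5 = 49.9 cm³.
Support = 0.08 × 338, so 27.04 cm³.
Deposited volume: 88.5 + 49.9 + 27.04 → 165.44 cm³.
Mass = 165.44 × 1.13 = 186.9472 g.
At $41.6/kg: 186.9472/1000 × 41.6 = $7.78.

$7.78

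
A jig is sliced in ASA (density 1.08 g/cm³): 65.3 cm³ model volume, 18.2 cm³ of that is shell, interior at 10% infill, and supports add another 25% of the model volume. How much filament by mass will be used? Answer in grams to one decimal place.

42.4 g

Infill region: 65.3 − 18.2 → 47.1 cm³.
Infill deposited = 0.10 × 47.1, so 4.71 cm³.
Support: 0.25 × 65.3 → 16.325 cm³.
Total printed volume = 18.2 + 4.71 + 16.325 = 39.235 cm³.
Mass = 39.235 × 1.08 = 42.3738 g.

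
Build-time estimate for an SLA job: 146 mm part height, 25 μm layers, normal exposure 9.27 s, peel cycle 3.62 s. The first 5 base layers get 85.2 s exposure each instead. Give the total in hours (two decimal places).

Layers = ⌈146/0.025⌉ = 5840.
Base layers = 5 × (85.2 + 3.62), so 444.1 s.
Normal layers = 5835 × (9.27 + 3.62), so 75213.15 s.
Sum: 444.1 + 75213.15 = 75657.25 s → 21.02 hours.

21.02 hours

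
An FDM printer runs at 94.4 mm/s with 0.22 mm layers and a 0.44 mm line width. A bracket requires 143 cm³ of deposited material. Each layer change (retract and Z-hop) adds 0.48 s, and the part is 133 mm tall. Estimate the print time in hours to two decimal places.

4.43 hours

Line area = 0.22 × 0.44, so 0.0968 mm².
Toolpath length = 143 cm³ / 0.0968 mm² = 143000 / 0.0968 = 1477272.7 mm.
Extrusion time = 1477272.7 / 94.4 = 15649.1 s.
Layer count = ceil(133 / 0.22) = 605.
Layer-change overhead = 605 × 0.48, so 290.4 s.
Total = 15649.1 + 290.4 = 15939.5 s = 4.43 hours.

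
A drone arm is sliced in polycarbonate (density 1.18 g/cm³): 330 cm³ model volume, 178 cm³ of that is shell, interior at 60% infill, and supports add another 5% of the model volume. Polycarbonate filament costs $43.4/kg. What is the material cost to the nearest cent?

Interior volume: 330 − 178 → 152 cm³.
Infill volume: 0.60 × 152 → 91.2 cm³.
Support: 0.05 × 330 → 16.5 cm³.
Total printed volume: 178 + 91.2 + 16.5 → 285.7 cm³.
Mass = 285.7 × 1.18, so 337.126 g.
Cost = 337.126 g / 1000 × $43.4/kg = $14.63.

$14.63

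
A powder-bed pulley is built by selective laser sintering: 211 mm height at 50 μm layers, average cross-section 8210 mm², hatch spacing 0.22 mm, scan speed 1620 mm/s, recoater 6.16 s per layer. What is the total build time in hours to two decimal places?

Layers = ⌈211/0.05⌉ = 4220.
Per-layer scan distance: 8210 / 0.22 → 37318.2 mm.
Laser time per layer = 37318.2 / 1620 = 23.0359 s.
Layer cycle: 23.0359 + 6.16 → 29.1959 s.
Total: 4220 × 29.1959 s = 123206.698 s → 34.22 hours.

34.22 hours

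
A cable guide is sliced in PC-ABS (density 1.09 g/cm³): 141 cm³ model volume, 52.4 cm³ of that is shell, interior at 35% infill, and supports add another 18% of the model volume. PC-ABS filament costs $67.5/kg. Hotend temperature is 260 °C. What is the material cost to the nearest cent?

$8.00

Volume inside the shell: 141 − 52.4 → 88.6 cm³.
Infill deposited = 0.35 × 88.6, so 31.01 cm³.
Support = 0.18 × 141 = 25.38 cm³.
Total printed volume: 52.4 + 31.01 + 25.38 → 108.79 cm³.
Mass: 108.79 × 1.09 → 118.5811 g.
At $67.5/kg: 118.5811/1000 × 67.5 = $8.00.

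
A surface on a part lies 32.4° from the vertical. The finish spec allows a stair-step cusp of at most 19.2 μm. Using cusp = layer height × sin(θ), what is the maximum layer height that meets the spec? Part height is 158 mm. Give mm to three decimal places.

0.036 mm

sin(32.4°) = 0.5358; t_max = 0.0192/0.5358 = 0.036 mm.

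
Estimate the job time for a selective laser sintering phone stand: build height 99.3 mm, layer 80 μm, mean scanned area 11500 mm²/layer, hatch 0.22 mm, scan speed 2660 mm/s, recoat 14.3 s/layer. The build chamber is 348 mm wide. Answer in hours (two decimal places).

Number of layers: 99.3 / 0.08 → 1242 (rounded up).
Per-layer scan distance = 11500 / 0.22, so 52272.7 mm.
Laser time per layer = 52272.7 / 2660 = 19.6514 s.
Layer cycle = 19.6514 + 14.3 = 33.9514 s.
Build time = 1242 × 33.9514 = 42167.6388 s = 11.71 hours.

11.71 hours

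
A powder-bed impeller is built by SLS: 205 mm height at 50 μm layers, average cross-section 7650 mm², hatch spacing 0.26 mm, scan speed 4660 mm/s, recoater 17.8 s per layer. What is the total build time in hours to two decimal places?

27.46 hours

Layers = ⌈205/0.05⌉ = 4100.
Hatch length per layer = 7650 / 0.26 = 29423.1 mm.
Scan time per layer = 29423.1 / 4660, so 6.314 s.
Per-layer time: 6.314 + 17.8 → 24.114 s.
4100 layers × 24.114 s/layer = 98867.4 s, i.e. 27.46 hours.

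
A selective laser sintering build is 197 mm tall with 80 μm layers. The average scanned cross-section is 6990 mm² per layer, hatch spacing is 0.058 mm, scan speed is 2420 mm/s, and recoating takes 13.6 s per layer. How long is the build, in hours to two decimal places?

43.38 hours

Number of layers: 197 / 0.08 → 2463 (rounded up).
Hatch length per layer = 6990 / 0.058 = 120517.2 mm.
Scan time per layer = 120517.2 / 2420, so 49.8005 s.
Layer cycle = 49.8005 + 13.6 = 63.4005 s.
2463 layers × 63.4005 s/layer = 156155.4315 s, i.e. 43.38 hours.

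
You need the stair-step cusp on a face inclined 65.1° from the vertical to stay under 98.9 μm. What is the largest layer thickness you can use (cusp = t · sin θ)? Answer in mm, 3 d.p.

0.109 mm

t = h_c / sin θ = 0.0989 / 0.9070 = 0.109 mm.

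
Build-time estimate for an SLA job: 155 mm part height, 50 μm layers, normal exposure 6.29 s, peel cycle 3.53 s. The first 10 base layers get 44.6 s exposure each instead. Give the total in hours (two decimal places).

Layers = ⌈155/0.05⌉ = 3100.
Base layers = 10 × (44.6 + 3.53), so 481.3 s.
Remaining layers = 3090 × (6.29 + 3.53) = 30343.8 s.
Total = 481.3 + 30343.8 = 30825.1 s = 8.56 hours.

8.56 hours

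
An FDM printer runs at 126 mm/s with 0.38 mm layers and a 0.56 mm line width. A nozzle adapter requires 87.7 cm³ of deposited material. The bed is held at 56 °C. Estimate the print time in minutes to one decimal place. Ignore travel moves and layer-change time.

Bead cross-section = 0.38 × 0.56, so 0.2128 mm².
Total extruded path = 87700/0.2128 = 412124.1 mm.
Print-move time = 412124.1 / 126, so 3270.8 s.
In the requested units: 3270.8 s = 54.5 minutes.

54.5 minutes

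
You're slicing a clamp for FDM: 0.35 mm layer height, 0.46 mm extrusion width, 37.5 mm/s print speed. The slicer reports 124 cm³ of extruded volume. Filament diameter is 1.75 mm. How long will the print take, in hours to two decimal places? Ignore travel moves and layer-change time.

Extrusion cross-section = 0.35 × 0.46, so 0.161 mm².
Total extruded path = 124000/0.161 = 770186.3 mm.
Extrusion time = 770186.3 / 37.5 = 20538.3 s.
In the requested units: 20538.3 s = 5.71 hours.

5.71 hours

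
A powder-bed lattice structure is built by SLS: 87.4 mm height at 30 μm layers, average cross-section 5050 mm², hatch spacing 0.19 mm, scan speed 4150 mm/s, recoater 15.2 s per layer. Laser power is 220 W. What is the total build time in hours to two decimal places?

Layers = ⌈87.4/0.03⌉ = 2914.
Per-layer scan distance: 5050 / 0.19 → 26578.9 mm.
Scan time per layer = 26578.9 / 4150 = 6.4046 s.
Per-layer time = 6.4046 + 15.2 = 21.6046 s.
Total: 2914 × 21.6046 s = 62955.8044 s → 17.49 hours.

17.49 hours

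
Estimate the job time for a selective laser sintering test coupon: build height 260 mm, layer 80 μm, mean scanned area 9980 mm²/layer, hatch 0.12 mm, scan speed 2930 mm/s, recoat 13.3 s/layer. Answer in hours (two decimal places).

37.63 hours

Layer count = ceil(260 / 0.08) = 3250.
Hatch length per layer: 9980 / 0.12 → 83166.7 mm.
Scan time per layer: 83166.7 / 2930 → 28.3845 s.
Time per layer = 28.3845 + 13.3 = 41.6845 s.
Build time = 3250 × 41.6845 = 135474.625 s = 37.63 hours.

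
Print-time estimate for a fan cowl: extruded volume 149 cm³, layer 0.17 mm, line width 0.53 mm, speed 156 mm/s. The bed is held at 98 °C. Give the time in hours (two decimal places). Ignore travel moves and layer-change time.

2.94 hours

Bead cross-section = 0.17 × 0.53 = 0.0901 mm².
Path length: 149000 mm³ / 0.0901 mm² → 1653718.1 mm.
Time extruding: 1653718.1 / 156 → 10600.8 s.
10600.8 s = 2.94 hours.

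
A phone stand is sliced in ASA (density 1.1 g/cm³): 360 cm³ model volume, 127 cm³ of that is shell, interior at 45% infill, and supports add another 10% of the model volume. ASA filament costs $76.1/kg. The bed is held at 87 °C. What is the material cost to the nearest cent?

Infill region: 360 − 127 → 233 cm³.
Infill deposited: 0.45 × 233 → 104.85 cm³.
Support = 0.10 × 360 = 36 cm³.
Deposited volume = 127 + 104.85 + 36 = 267.85 cm³.
Mass = 267.85 × 1.1 = 294.635 g.
At $76.1/kg: 294.635/1000 × 76.1 = $22.42.

$22.42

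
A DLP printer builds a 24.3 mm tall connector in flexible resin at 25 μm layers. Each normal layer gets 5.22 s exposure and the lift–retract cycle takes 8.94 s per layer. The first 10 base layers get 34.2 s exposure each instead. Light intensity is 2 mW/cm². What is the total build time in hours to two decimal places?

3.90 hours

Number of layers: 24.3 / 0.025 → 972 (rounded up).
Base layers: 10 × (34.2 + 8.94) → 431.4 s.
Remaining layers = 962 × (5.22 + 8.94) = 13621.92 s.
Total = 431.4 + 13621.92 = 14053.32 s = 3.90 hours.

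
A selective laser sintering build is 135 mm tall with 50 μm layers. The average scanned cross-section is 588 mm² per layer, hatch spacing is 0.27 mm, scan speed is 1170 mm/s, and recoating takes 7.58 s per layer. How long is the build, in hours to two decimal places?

7.08 hours

Layer count = ceil(135 / 0.05) = 2700.
Scan path per layer: 588 / 0.27 → 2177.8 mm.
Laser time per layer = 2177.8 / 1170, so 1.8614 s.
Per-layer time = 1.8614 + 7.58, so 9.4414 s.
2700 layers × 9.4414 s/layer = 25491.78 s, i.e. 7.08 hours.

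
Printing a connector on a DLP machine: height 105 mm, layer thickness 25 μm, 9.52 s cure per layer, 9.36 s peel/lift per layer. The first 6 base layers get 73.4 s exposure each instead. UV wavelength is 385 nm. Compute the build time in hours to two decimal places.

Number of layers: 105 / 0.025 → 4200 (rounded up).
Base layers = 6 × (73.4 + 9.36) = 496.56 s.
Regular layers: 4194 × (9.52 + 9.36) → 79182.72 s.
Total = 496.56 + 79182.72 = 79679.28 s = 22.13 hours.

22.13 hours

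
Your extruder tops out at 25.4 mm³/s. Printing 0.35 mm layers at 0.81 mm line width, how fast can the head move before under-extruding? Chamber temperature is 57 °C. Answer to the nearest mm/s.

90 mm/s

A = 0.35 × 0.81, so 0.2835 mm².
v_max = Q/A = 25.4/0.2835 = 89.59 mm/s → 90 mm/s.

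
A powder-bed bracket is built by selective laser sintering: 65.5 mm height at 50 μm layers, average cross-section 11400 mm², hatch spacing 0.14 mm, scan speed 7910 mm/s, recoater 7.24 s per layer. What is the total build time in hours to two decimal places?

6.38 hours

Number of layers: 65.5 / 0.05 → 1310 (rounded up).
Scan path per layer = 11400 / 0.14 = 81428.6 mm.
Per-layer scan time = 81428.6 / 7910, so 10.2944 s.
Time per layer: 10.2944 + 7.24 → 17.5344 s.
Build time = 1310 × 17.5344 = 22970.064 s = 6.38 hours.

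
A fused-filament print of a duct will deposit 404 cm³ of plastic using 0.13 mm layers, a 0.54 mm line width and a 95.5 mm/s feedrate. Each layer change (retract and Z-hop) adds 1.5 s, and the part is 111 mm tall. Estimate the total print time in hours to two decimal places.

17.10 hours

Line area = 0.13 × 0.54 = 0.0702 mm².
Toolpath length = 404 cm³ / 0.0702 mm² = 404000 / 0.0702 = 5754985.8 mm.
Time extruding = 5754985.8 / 95.5 = 60261.6 s.
Number of layers: 111 / 0.13 → 854 (rounded up).
Z-hop total = 854 × 1.5, so 1281 s.
Altogether 60261.6 + 1281 = 61542.6 s, i.e. 17.10 hours.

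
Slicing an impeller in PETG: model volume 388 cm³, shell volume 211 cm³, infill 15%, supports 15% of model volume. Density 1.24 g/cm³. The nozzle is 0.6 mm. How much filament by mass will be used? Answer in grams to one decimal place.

Infill region: 388 − 211 → 177 cm³.
Deposited infill: 0.15 × 177 → 26.55 cm³.
Support = 0.15 × 388, so 58.2 cm³.
Total printed volume: 211 + 26.55 + 58.2 → 295.75 cm³.
Mass = 295.75 × 1.24, so 366.73 g.

366.7 g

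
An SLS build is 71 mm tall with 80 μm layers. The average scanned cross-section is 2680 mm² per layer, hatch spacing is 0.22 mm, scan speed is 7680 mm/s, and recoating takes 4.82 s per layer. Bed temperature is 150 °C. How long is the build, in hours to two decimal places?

Layer count = ceil(71 / 0.08) = 888.
Scan path per layer = 2680 / 0.22 = 12181.8 mm.
Scan time per layer = 12181.8 / 7680 = 1.5862 s.
Layer cycle: 1.5862 + 4.82 → 6.4062 s.
888 layers × 6.4062 s/layer = 5688.7056 s, i.e. 1.58 hours.

1.58 hours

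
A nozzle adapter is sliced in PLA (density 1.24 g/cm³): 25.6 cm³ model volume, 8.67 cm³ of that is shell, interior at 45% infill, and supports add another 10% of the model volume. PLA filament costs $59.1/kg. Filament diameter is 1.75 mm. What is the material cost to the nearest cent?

$1.38

Infill region = 25.6 − 8.67 = 16.93 cm³.
Infill volume = 0.45 × 16.93, so 7.6185 cm³.
Support = 0.10 × 25.6, so 2.56 cm³.
Deposited volume: 8.67 + 7.6185 + 2.56 → 18.8485 cm³.
Mass = 18.8485 × 1.24 = 23.37214 g.
Cost = 23.37214 g / 1000 × $59.1/kg = $1.38.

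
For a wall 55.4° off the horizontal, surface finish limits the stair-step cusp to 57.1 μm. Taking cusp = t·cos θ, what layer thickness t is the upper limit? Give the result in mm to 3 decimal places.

0.101 mm

Layer height = cusp / cos(55.4°) = 0.0571 / 0.5678 = 0.101 mm.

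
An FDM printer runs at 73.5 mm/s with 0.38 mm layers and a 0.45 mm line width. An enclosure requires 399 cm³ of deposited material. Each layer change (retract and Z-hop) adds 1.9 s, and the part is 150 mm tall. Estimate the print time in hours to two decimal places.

Bead cross-section: 0.38 × 0.45 → 0.171 mm².
Toolpath length = 399 cm³ / 0.171 mm² = 399000 / 0.171 = 2333333.3 mm.
Print-move time = 2333333.3 / 73.5 = 31746 s.
Layer count = ceil(150 / 0.38) = 395.
Layer-change overhead = 395 × 1.9 = 750.5 s.
Total = 31746 + 750.5 = 32496.5 s = 9.03 hours.

9.03 hours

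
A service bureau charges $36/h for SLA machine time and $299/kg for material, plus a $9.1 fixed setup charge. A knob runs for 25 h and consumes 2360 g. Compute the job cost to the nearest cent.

$1614.74

Time charge = 36 × 25, so $900.00.
Material charge = 299 × 2360/1000 = $705.64.
Total = 900.00 + 705.64 + 9.1 = $1614.74.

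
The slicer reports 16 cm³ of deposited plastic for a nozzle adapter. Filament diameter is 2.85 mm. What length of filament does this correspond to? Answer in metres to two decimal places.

2.51 m

Cross-section of 2.85 mm filament: π·(2.85/2)² = 6.3794 mm².
L = 16000 mm³ / 6.3794 mm² = 2508.07 mm, i.e. 2.51 m.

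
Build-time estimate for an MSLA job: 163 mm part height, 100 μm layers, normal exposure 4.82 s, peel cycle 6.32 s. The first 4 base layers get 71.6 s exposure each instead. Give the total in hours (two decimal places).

Number of layers: 163 / 0.1 → 1630 (rounded up).
Bottom layers = 4 × (71.6 + 6.32) = 311.68 s.
Remaining layers = 1626 × (4.82 + 6.32) = 18113.64 s.
Sum: 311.68 + 18113.64 = 18425.32 s → 5.12 hours.

5.12 hours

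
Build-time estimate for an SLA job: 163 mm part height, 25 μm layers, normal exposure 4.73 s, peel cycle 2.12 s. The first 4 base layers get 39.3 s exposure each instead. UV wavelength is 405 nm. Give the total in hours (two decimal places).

12.44 hours

Layer count = ceil(163 / 0.025) = 6520.
Burn-in layers = 4 × (39.3 + 2.12) = 165.68 s.
Remaining layers: 6516 × (4.73 + 2.12) → 44634.6 s.
Sum: 165.68 + 44634.6 = 44800.28 s → 12.44 hours.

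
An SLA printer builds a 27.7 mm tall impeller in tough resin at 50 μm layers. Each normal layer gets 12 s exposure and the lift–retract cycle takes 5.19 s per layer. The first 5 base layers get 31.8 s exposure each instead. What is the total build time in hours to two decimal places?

2.67 hours

Number of layers: 27.7 / 0.05 → 554 (rounded up).
Base layers = 5 × (31.8 + 5.19) = 184.95 s.
Normal layers = 549 × (12 + 5.19), so 9437.31 s.
Total = 184.95 + 9437.31 = 9622.26 s = 2.67 hours.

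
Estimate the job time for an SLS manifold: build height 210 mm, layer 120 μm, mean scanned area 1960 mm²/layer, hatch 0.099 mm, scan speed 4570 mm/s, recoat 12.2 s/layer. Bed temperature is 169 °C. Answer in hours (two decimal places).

8.04 hours

Number of layers: 210 / 0.12 → 1750 (rounded up).
Per-layer scan distance: 1960 / 0.099 → 19798 mm.
Per-layer scan time: 19798 / 4570 → 4.3322 s.
Per-layer time = 4.3322 + 12.2, so 16.5322 s.
1750 layers × 16.5322 s/layer = 28931.35 s, i.e. 8.04 hours.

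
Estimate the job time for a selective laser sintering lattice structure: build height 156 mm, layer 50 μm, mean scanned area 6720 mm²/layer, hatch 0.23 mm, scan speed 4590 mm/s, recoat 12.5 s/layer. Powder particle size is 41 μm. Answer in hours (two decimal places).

16.35 hours

Layers = ⌈156/0.05⌉ = 3120.
Per-layer scan distance: 6720 / 0.23 → 29217.4 mm.
Per-layer scan time: 29217.4 / 4590 → 6.3654 s.
Per-layer time = 6.3654 + 12.5, so 18.8654 s.
Total: 3120 × 18.8654 s = 58860.048 s → 16.35 hours.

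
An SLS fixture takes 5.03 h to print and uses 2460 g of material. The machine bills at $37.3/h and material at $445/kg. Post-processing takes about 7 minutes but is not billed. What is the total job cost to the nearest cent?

$1282.32

Machine cost = 37.3 × 5.03 = $187.619.
Feedstock cost: 445 × 2460/1000 → $1094.70.
Total = 187.619 + 1094.70 = 1282.319 ≈ $1282.32.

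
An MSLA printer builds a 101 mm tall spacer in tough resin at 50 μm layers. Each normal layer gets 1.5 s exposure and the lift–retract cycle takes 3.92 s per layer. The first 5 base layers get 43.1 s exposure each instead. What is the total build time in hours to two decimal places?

Layer count = ceil(101 / 0.05) = 2020.
Burn-in layers = 5 × (43.1 + 3.92), so 235.1 s.
Normal layers = 2015 × (1.5 + 3.92), so 10921.3 s.
Total = 235.1 + 10921.3 = 11156.4 s = 3.10 hours.

3.10 hours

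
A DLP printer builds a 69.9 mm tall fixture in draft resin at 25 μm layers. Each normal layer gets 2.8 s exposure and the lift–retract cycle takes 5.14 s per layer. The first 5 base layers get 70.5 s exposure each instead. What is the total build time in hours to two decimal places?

Layers = ⌈69.9/0.025⌉ = 2796.
Bottom layers = 5 × (70.5 + 5.14), so 378.2 s.
Normal layers = 2791 × (2.8 + 5.14) = 22160.54 s.
Sum: 378.2 + 22160.54 = 22538.74 s → 6.26 hours.

6.26 hours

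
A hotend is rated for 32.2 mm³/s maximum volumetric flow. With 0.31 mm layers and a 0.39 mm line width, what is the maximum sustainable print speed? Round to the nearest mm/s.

266 mm/s

A: 0.31 × 0.39 → 0.1209 mm².
Max speed = 32.2 / 0.1209 = 266.34 ≈ 266 mm/s.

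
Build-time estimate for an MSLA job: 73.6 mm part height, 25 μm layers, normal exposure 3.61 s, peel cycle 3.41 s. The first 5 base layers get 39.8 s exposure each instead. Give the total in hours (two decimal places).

Layer count = ceil(73.6 / 0.025) = 2944.
Base layers = 5 × (39.8 + 3.41), so 216.05 s.
Normal layers: 2939 × (3.61 + 3.41) → 20631.78 s.
Total = 216.05 + 20631.78 = 20847.83 s = 5.79 hours.

5.79 hours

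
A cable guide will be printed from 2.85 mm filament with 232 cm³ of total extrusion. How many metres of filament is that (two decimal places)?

A = π r² = π × 1.425² = 6.3794 mm².
L = 232000 mm³ / 6.3794 mm² = 36367.06 mm, i.e. 36.37 m.

36.37 m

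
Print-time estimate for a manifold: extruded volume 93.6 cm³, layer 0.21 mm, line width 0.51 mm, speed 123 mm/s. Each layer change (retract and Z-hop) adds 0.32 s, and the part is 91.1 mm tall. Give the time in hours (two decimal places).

Extrusion cross-section = 0.21 × 0.51, so 0.1071 mm².
Path length: 93600 mm³ / 0.1071 mm² → 873949.6 mm.
Extrusion time = 873949.6 / 123 = 7105.3 s.
Layer count = ceil(91.1 / 0.21) = 434.
Layer-change overhead = 434 × 0.32, so 138.88 s.
Total = 7105.3 + 138.88 = 7244.18 s = 2.01 hours.

2.01 hours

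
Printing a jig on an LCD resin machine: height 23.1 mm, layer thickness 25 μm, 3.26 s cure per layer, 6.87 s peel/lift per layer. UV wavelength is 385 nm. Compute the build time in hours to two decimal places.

Layer count = ceil(23.1 / 0.025) = 924.
Each layer takes = 3.26 + 6.87, so 10.13 s.
Total = 924 × 10.13 = 9360.12 s = 2.60 hours.

2.60 hours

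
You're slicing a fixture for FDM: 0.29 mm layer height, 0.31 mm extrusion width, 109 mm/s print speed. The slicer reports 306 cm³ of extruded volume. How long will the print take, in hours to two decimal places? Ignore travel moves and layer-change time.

Extrusion cross-section = 0.29 × 0.31 = 0.0899 mm².
Path length: 306000 mm³ / 0.0899 mm² → 3403782 mm.
Print-move time: 3403782 / 109 → 31227.4 s.
That's 31227.4 s → 8.67 hours.

8.67 hours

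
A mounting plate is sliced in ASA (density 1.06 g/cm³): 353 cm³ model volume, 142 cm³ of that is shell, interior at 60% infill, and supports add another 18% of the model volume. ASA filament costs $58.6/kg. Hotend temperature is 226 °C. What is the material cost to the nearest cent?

Infill region = 353 − 142 = 211 cm³.
Infill volume = 0.60 × 211 = 126.6 cm³.
Support = 0.18 × 353 = 63.54 cm³.
Total printed volume = 142 + 126.6 + 63.54 = 332.14 cm³.
Mass = 332.14 × 1.06, so 352.0684 g.
At $58.6/kg: 352.0684/1000 × 58.6 = $20.63.

$20.63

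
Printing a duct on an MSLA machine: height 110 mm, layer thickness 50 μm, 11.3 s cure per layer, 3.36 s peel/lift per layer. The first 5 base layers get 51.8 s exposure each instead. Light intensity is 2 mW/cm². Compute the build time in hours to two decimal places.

9.02 hours

Layer count = ceil(110 / 0.05) = 2200.
Base layers = 5 × (51.8 + 3.36), so 275.8 s.
Regular layers: 2195 × (11.3 + 3.36) → 32178.7 s.
Sum: 275.8 + 32178.7 = 32454.5 s → 9.02 hours.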